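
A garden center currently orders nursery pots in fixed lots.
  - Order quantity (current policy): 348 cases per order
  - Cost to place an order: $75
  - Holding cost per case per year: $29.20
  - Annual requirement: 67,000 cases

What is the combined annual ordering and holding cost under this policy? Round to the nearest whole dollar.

Orders/yr = 67,000/348 = 192.529; ordering cost = 192.529 × $75 = $14,439.66
Average inventory = 348/2 = 174; holding cost = 174 × $29.2 = $5,080.80
Total = $14,439.66 + $5,080.80 = $19,520.46

$19,520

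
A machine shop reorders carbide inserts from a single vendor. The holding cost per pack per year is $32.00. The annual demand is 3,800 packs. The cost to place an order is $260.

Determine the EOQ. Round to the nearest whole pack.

EOQ = √(2DS/H) = √(2 × 3,800 × 260 / 32)
    = √(61,750.00) ≈ 248.50

248 packs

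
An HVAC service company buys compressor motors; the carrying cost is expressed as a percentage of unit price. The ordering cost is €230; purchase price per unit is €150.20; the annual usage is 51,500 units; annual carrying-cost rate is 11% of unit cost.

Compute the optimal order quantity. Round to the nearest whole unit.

1,197 units

H = i·C = 0.11 × €150.2 = €16.5220 per unit-year
Optimal lot size Q* = (2 × 51,500 × €230 / €16.522)^½ ≈ 1,197.43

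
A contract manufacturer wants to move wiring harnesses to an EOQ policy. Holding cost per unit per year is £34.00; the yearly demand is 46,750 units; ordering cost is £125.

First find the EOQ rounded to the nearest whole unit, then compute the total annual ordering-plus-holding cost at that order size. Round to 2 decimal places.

£19,934.27

Q* = √(2·D·S / H) = √(2·46,750·125 / 34) = √343,750.0 ≈ 586.30 → Q = 586 units
Orders/yr = 46,750/586 = 79.778; ordering cost = 79.778 × £125 = £9,972.27
Average inventory = 586/2 = 293; holding cost = 293 × £34 = £9,962.00
Total = £9,972.27 + £9,962.00 = £19,934.27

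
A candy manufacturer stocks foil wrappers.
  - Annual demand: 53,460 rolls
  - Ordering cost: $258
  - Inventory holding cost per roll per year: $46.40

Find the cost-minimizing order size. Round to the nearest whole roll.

771 rolls

Optimal lot size Q* = (2 × 53,460 × $258 / $46.4)^½ ≈ 771.05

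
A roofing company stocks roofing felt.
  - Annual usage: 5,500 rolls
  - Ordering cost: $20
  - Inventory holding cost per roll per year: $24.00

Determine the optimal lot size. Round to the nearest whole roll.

2DS/H = 2·5,500·20/24 = 9,166.67
EOQ = √9,166.67 ≈ 95.74

96 rolls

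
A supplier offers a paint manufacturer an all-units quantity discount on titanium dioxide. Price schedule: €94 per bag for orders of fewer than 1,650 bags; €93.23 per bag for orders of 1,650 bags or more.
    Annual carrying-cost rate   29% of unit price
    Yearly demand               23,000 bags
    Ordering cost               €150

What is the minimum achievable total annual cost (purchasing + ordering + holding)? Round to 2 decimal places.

H₁ = 29%×€94 = €27.2600;  H₂ = 29%×€93.23 = €27.0367
EOQ₁ = √(2×23,000×150/27.2600) = 503.11  (< 1,650, feasible at tier 1)
EOQ₂ = √(2×23,000×150/27.0367) = 505.18  (< 1,650 → use Q = 1,650 at tier-2 price)
TC(tier 1 (EOQ₁), Q≈503.1) = €2,175,714.74
TC(tier 2, Q≈1,650.0) = €2,168,686.19
Minimum at tier 2: €2,168,686.19

€2,168,686.19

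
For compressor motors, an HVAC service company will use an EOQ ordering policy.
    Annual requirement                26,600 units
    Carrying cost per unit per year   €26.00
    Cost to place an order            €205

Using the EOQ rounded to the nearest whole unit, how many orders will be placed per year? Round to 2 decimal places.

EOQ = √(2DS/H) = √(2 × 26,600 × 205 / 26)
    = √(419,461.54) ≈ 647.66 → Q = 648
N = D/Q = 26,600/648 ≈ 41.049 orders/yr

41.05 orders per year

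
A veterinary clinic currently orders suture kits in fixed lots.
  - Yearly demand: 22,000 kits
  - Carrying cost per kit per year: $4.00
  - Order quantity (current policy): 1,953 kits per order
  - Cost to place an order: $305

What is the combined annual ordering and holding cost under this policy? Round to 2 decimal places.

$7,341.74

Orders/yr = 22,000/1,953 = 11.265; ordering cost = 11.265 × $305 = $3,435.74
Average inventory = 1,953/2 = 976.5; holding cost = 976.5 × $4 = $3,906.00
Total = $3,435.74 + $3,906.00 = $7,341.74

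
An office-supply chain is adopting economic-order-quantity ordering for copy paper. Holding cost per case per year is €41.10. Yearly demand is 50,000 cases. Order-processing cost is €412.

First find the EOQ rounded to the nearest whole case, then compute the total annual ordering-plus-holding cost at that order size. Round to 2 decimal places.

€41,149.97

Q* = √(2·D·S / H) = √(2·50,000·412 / 41.1) = √1,002,433.1 ≈ 1,001.22 → Q = 1,001 cases
Ordering: D/Q × S = 50,000/1,001 × €412 = €20,579.42
Holding:  Q/2 × H = 1,001/2 × €41.1 = €20,570.55
Total = €20,579.42 + €20,570.55 = €41,149.97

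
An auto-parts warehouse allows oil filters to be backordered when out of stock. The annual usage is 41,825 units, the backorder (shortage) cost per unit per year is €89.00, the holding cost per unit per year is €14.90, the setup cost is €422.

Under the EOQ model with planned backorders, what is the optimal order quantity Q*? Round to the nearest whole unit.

Q* = √(2DS/H) · √((H + b)/b)
   = √(2 × 41,825 × 422 / 14.9) · √((14.9 + 89) / 89)
   = 1,539.204 × 1.0805 ≈ 1,663.06

1,663 units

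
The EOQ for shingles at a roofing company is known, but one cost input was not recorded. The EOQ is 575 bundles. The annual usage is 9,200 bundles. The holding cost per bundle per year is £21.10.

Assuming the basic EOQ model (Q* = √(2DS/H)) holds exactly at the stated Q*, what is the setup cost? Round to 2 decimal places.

EOQ relation: Q² = 2DS/H, so rearrange for the unknown.
S = Q²H / (2D) = 575² × 21.1 / (2 × 9,200) = 379.1406

£379.14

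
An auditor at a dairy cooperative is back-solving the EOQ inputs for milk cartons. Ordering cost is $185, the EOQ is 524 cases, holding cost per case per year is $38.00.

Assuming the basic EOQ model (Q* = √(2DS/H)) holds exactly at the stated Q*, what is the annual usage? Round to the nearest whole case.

28,200 cases per year

Since Q* = (2DS/H)^½, squaring gives Q*²·H = 2DS.
D = Q²H / (2S) = 524² × 38 / (2 × 185) = 28,199.70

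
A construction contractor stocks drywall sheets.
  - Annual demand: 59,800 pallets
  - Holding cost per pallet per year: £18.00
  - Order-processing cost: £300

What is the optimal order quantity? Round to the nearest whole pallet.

Q* = √(2·D·S / H) = √(2·59,800·300 / 18) = √1,993,333.3 ≈ 1,411.85

1,412 pallets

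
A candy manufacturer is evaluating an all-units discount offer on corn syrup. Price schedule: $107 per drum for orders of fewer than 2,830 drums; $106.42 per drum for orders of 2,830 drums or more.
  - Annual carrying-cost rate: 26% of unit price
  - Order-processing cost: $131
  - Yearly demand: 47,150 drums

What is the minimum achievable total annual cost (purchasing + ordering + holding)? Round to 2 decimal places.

$5,059,037.48

H₁ = 26%×$107 = $27.8200;  H₂ = 26%×$106.42 = $27.6692
EOQ₁ = √(2×47,150×131/27.8200) = 666.37  (< 2,830, feasible at tier 1)
EOQ₂ = √(2×47,150×131/27.6692) = 668.18  (< 2,830 → use Q = 2,830 at tier-2 price)
TC(tier 1 (EOQ₁), Q≈666.4) = $5,063,588.31
TC(tier 2, Q≈2,830.0) = $5,059,037.48
Minimum at tier 2: $5,059,037.48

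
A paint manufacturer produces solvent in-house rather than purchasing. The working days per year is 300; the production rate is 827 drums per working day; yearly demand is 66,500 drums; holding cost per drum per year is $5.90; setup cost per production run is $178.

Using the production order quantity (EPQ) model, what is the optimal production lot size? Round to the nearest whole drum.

2,341 drums

Daily demand d = 66,500/300 = 221.667; p = 827; 1 − d/p = 0.73196
EPQ = √(2DS / (H(1 − d/p)))
    = √(2 × 66,500 × 178 / (5.9 × 0.73196)) ≈ 2,341.34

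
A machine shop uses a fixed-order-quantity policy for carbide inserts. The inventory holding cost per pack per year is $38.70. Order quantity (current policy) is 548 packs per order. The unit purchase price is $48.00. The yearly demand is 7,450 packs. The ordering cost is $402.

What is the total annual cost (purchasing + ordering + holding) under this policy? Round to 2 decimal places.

Orders/yr = 7,450/548 = 13.595; ordering cost = 13.595 × $402 = $5,465.15
Average inventory = 548/2 = 274; holding cost = 274 × $38.7 = $10,603.80
Purchase cost = D·C = 7,450 × 48 = $357,600.00
Total = $5,465.15 + $10,603.80 + $357,600.00 = $373,668.95

$373,668.95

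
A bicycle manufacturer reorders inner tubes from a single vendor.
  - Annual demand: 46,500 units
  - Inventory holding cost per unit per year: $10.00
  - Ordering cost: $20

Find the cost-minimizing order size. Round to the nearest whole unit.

431 units

Q* = √(2·D·S / H) = √(2·46,500·20 / 10) = √186,000.0 ≈ 431.28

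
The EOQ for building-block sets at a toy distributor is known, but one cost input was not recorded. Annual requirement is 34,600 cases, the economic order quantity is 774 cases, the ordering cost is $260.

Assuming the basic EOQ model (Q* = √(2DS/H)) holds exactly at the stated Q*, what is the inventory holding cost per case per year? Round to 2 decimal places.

EOQ relation: Q² = 2DS/H, so rearrange for the unknown.
H = 2DS / Q² = 2 × 34,600 × 260 / 774² = 30.0329

$30.03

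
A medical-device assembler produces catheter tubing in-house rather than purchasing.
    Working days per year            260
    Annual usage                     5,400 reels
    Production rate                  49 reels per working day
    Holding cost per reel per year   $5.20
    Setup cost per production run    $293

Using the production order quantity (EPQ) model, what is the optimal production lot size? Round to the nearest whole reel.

1,028 reels

Daily demand d = 5,400/260 = 20.769; p = 49; 1 − d/p = 0.57614
EPQ = √(2DS / (H(1 − d/p)))
    = √(2 × 5,400 × 293 / (5.2 × 0.57614)) ≈ 1,027.73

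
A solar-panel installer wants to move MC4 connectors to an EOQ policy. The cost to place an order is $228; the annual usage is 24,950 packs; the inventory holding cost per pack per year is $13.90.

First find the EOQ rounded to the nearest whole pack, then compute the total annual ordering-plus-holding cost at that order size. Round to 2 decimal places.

EOQ = √(2DS/H) = √(2 × 24,950 × 228 / 13.9)
    = √(818,503.60) ≈ 904.71 → Q = 905 packs
Orders/yr = 24,950/905 = 27.569; ordering cost = 27.569 × $228 = $6,285.75
Average inventory = 905/2 = 452.5; holding cost = 452.5 × $13.9 = $6,289.75
Total = $6,285.75 + $6,289.75 = $12,575.50

$12,575.50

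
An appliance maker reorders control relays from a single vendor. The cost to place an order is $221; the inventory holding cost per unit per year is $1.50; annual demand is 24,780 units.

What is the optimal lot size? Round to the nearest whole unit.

2,702 units

EOQ = √(2DS/H) = √(2 × 24,780 × 221 / 1.5)
    = √(7,301,840.00) ≈ 2,702.19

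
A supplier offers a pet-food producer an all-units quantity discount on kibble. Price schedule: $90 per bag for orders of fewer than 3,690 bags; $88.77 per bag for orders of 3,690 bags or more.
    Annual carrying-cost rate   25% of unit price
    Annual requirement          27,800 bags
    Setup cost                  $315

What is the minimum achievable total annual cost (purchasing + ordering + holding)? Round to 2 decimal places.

H₁ = 25%×$90 = $22.5000;  H₂ = 25%×$88.77 = $22.1925
EOQ₁ = √(2×27,800×315/22.5000) = 882.27  (< 3,690, feasible at tier 1)
EOQ₂ = √(2×27,800×315/22.1925) = 888.36  (< 3,690 → use Q = 3,690 at tier-2 price)
TC(tier 1 (EOQ₁), Q≈882.3) = $2,521,851.07
TC(tier 2, Q≈3,690.0) = $2,511,124.33
Minimum at tier 2: $2,511,124.33

$2,511,124.33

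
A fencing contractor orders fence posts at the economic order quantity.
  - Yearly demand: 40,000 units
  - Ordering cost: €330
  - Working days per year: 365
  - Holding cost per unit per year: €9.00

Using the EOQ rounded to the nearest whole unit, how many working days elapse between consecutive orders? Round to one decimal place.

15.6 days

2DS/H = 2·40,000·330/9 = 2,933,333.33
EOQ = √2,933,333.33 ≈ 1,712.70 → Q = 1,713 units
Days between orders = 365 / (D/Q) = 365 / 23.351 ≈ 15.631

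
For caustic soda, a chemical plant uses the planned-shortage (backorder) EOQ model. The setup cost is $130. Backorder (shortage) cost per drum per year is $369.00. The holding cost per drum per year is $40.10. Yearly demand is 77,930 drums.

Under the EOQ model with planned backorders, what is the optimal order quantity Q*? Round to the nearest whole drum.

Basic EOQ = √(2·77,930·130/40.1) = 710.832
Backorder adjustment √((H+b)/b) = √((40.1+369)/369) = 1.0529
Q* = 710.832 × 1.0529 ≈ 748.46

748 drums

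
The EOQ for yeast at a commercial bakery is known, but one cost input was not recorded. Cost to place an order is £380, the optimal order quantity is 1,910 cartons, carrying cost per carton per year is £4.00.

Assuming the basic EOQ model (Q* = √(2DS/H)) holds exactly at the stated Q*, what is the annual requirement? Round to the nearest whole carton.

Since Q* = (2DS/H)^½, squaring gives Q*²·H = 2DS.
D = Q²H / (2S) = 1,910² × 4 / (2 × 380) = 19,200.53

19,201 cartons per year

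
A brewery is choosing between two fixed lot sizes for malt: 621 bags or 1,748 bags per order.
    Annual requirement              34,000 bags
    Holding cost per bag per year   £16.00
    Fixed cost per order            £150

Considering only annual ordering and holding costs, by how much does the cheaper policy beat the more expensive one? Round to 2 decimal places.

£3,721.06

TC(Q) = (D/Q)S + (Q/2)H
TC(621) = (34,000/621)×150 + (621/2)×16 = £13,180.56
TC(1,748) = (34,000/1,748)×150 + (1,748/2)×16 = £16,901.62
Cheaper: Q = 621.  Difference = £3,721.06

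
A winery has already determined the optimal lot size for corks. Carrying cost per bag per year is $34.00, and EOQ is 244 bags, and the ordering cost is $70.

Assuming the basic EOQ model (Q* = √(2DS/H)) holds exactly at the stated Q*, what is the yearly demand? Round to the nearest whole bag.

14,459 bags per year

EOQ relation: Q² = 2DS/H, so rearrange for the unknown.
D = Q²H / (2S) = 244² × 34 / (2 × 70) = 14,458.74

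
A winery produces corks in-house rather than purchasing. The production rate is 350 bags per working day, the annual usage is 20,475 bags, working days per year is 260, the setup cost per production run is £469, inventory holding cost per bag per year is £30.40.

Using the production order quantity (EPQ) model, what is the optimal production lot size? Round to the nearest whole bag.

d = 20,475/260 = 78.7500 bags/day;  effective holding cost H(1 − d/p) = 30.4·(1 − 78.7500/350) = 23.56000
Q* = √(2DS / H_eff) = √(2·20,475·469 / 23.56000) ≈ 902.87

903 bags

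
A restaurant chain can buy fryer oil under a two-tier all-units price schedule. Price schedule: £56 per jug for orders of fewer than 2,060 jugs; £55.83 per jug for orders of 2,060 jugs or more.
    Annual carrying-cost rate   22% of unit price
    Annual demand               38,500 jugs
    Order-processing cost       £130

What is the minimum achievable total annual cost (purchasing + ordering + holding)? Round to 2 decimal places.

H₁ = 22%×£56 = £12.3200;  H₂ = 22%×£55.83 = £12.2826
EOQ₁ = √(2×38,500×130/12.3200) = 901.39  (< 2,060, feasible at tier 1)
EOQ₂ = √(2×38,500×130/12.2826) = 902.76  (< 2,060 → use Q = 2,060 at tier-2 price)
TC(tier 1 (EOQ₁), Q≈901.4) = £2,167,105.10
TC(tier 2, Q≈2,060.0) = £2,164,535.69
Minimum at tier 2: £2,164,535.69

£2,164,535.69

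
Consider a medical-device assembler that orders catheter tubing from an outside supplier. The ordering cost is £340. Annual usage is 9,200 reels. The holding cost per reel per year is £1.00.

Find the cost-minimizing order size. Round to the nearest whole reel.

2DS/H = 2·9,200·340/1 = 6,256,000.00
EOQ = √6,256,000.00 ≈ 2,501.20

2,501 reels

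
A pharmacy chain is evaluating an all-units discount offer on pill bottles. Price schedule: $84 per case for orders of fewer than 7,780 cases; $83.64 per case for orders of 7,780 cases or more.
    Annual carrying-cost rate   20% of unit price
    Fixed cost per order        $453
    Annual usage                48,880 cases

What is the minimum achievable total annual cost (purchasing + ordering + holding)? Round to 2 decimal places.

H₁ = 20%×$84 = $16.8000;  H₂ = 20%×$83.64 = $16.7280
EOQ₁ = √(2×48,880×453/16.8000) = 1,623.59  (< 7,780, feasible at tier 1)
EOQ₂ = √(2×48,880×453/16.7280) = 1,627.08  (< 7,780 → use Q = 7,780 at tier-2 price)
TC(tier 1 (EOQ₁), Q≈1,623.6) = $4,133,196.23
TC(tier 2, Q≈7,780.0) = $4,156,241.22
Minimum at tier 1 (EOQ₁): $4,133,196.23

$4,133,196.23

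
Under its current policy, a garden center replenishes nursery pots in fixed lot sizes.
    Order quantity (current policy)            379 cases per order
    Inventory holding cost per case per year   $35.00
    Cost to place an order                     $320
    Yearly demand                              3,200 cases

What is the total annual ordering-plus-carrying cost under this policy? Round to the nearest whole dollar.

Ordering: D/Q × S = 3,200/379 × $320 = $2,701.85
Holding:  Q/2 × H = 379/2 × $35 = $6,632.50
Total = $2,701.85 + $6,632.50 = $9,334.35

$9,334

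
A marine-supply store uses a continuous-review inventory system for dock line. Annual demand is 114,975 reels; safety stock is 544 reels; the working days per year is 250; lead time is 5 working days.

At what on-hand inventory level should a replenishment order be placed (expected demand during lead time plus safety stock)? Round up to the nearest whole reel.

2,844 reels

Daily demand d = 114,975 / 250 = 459.900 reels/day
Demand during lead time = 459.900 × 5 = 2,299.50
Reorder point = 2,299.50 + 544 = 2,843.50 → round up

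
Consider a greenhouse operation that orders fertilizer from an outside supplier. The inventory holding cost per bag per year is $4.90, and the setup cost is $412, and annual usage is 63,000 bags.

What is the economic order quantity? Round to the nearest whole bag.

3,255 bags

Optimal lot size Q* = (2 × 63,000 × $412 / $4.9)^½ ≈ 3,254.89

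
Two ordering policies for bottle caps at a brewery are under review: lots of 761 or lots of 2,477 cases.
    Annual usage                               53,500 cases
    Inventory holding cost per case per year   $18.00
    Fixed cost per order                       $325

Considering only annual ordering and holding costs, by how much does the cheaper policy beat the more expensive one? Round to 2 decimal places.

TC(Q) = (D/Q)S + (Q/2)H
TC(761) = (53,500/761)×325 + (761/2)×18 = $29,697.23
TC(2,477) = (53,500/2,477)×325 + (2,477/2)×18 = $29,312.58
Cheaper: Q = 2,477.  Difference = $384.65

$384.65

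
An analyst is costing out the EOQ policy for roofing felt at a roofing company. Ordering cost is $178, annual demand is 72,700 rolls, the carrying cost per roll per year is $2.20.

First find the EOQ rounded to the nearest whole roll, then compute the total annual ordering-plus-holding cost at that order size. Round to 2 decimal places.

EOQ = √(2DS/H) = √(2 × 72,700 × 178 / 2.2)
    = √(11,764,181.82) ≈ 3,429.90 → Q = 3,430 rolls
Annual ordering cost = (D/Q)·S = (72,700/3,430) × 178 = $3,772.77
Annual holding cost  = (Q/2)·H = (3,430/2) × 2.2 = $3,773.00
Total = $3,772.77 + $3,773.00 = $7,545.77

$7,545.77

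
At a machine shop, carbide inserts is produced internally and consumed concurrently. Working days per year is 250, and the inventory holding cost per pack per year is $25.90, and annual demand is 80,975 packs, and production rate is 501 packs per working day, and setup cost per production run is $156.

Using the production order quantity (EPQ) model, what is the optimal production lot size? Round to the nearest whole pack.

1,661 packs

d = 80,975/250 = 323.9000 packs/day;  effective holding cost H(1 − d/p) = 25.9·(1 − 323.9000/501) = 9.15547
Q* = √(2DS / H_eff) = √(2·80,975·156 / 9.15547) ≈ 1,661.16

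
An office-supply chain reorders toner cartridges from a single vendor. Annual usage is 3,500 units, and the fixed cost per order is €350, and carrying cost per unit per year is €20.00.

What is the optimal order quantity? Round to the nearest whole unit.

350 units

2DS/H = 2·3,500·350/20 = 122,500.00
EOQ = √122,500.00 ≈ 350.00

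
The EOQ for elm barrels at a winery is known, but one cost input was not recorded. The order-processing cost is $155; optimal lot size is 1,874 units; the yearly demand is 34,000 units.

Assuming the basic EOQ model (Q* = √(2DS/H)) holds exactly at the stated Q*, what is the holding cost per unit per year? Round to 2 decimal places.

Since Q* = (2DS/H)^½, squaring gives Q*²·H = 2DS.
H = 2DS / Q² = 2 × 34,000 × 155 / 1,874² = 3.0012

$3.00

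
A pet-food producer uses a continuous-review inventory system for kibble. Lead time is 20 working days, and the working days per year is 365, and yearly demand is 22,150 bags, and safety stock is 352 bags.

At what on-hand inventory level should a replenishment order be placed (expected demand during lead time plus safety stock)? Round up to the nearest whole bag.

1,566 bags

Daily demand d = 22,150 / 365 = 60.685 bags/day
Demand during lead time = 60.685 × 20 = 1,213.70
Reorder point = 1,213.70 + 352 = 1,565.70 → round up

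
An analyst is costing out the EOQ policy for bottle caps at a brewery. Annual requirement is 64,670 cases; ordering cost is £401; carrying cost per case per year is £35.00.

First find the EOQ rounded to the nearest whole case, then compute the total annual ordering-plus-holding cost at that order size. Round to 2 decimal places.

£42,606.19

EOQ = √(2DS/H) = √(2 × 64,670 × 401 / 35)
    = √(1,481,866.86) ≈ 1,217.32 → Q = 1,217 cases
Annual ordering cost = (D/Q)·S = (64,670/1,217) × 401 = £21,308.69
Annual holding cost  = (Q/2)·H = (1,217/2) × 35 = £21,297.50
Total = £21,308.69 + £21,297.50 = £42,606.19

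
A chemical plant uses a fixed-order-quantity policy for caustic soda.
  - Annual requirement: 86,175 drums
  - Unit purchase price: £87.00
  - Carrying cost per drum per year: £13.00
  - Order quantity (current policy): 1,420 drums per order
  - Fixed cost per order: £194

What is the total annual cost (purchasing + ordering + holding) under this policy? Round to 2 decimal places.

Annual ordering cost = (D/Q)·S = (86,175/1,420) × 194 = £11,773.20
Annual holding cost  = (Q/2)·H = (1,420/2) × 13 = £9,230.00
Purchase cost = D·C = 86,175 × 87 = £7,497,225.00
Total = £11,773.20 + £9,230.00 + £7,497,225.00 = £7,518,228.20

£7,518,228.20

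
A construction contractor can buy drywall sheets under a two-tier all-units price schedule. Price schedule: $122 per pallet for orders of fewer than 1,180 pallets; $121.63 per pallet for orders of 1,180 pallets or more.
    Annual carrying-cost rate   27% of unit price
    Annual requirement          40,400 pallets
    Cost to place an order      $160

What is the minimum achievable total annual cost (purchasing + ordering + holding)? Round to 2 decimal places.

H₁ = 27%×$122 = $32.9400;  H₂ = 27%×$121.63 = $32.8401
EOQ₁ = √(2×40,400×160/32.9400) = 626.48  (< 1,180, feasible at tier 1)
EOQ₂ = √(2×40,400×160/32.8401) = 627.43  (< 1,180 → use Q = 1,180 at tier-2 price)
TC(tier 1 (EOQ₁), Q≈626.5) = $4,949,436.09
TC(tier 2, Q≈1,180.0) = $4,938,705.63
Minimum at tier 2: $4,938,705.63

$4,938,705.63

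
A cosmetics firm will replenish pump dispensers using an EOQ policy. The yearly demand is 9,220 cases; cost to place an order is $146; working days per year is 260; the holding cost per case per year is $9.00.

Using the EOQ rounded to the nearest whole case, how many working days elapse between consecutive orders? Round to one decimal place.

15.4 days

Optimal lot size Q* = (2 × 9,220 × $146 / $9)^½ ≈ 546.93 → Q = 547 cases
Days between orders = 260 / (D/Q) = 260 / 16.856 ≈ 15.425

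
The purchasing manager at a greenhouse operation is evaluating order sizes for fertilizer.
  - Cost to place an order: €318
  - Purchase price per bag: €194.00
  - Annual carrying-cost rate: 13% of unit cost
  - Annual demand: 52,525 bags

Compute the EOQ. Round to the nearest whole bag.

1,151 bags

Holding cost per bag per year: H = 13% × €194 = €25.2200
2DS/H = 2·52,525·318/25.22 = 1,324,579.70
EOQ = √1,324,579.70 ≈ 1,150.90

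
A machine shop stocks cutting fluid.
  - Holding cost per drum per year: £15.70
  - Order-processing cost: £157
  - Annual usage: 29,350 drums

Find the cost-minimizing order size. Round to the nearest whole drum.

766 drums

Optimal lot size Q* = (2 × 29,350 × £157 / £15.7)^½ ≈ 766.16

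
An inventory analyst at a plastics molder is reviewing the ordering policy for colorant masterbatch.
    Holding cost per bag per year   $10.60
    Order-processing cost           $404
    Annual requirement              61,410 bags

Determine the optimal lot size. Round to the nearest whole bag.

2,164 bags

Q* = √(2·D·S / H) = √(2·61,410·404 / 10.6) = √4,681,064.2 ≈ 2,163.58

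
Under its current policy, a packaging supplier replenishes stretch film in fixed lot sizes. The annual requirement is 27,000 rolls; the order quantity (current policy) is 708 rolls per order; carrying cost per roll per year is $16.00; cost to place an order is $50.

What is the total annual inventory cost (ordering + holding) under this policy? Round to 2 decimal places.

Ordering: D/Q × S = 27,000/708 × $50 = $1,906.78
Holding:  Q/2 × H = 708/2 × $16 = $5,664.00
Total = $1,906.78 + $5,664.00 = $7,570.78

$7,570.78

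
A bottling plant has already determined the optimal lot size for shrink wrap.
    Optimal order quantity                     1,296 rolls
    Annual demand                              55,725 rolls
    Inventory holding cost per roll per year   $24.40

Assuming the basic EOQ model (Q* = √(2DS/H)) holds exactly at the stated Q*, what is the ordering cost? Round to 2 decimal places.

$367.72

From Q* = √(2DS/H) ⇒ Q*² = 2DS/H.
S = Q²H / (2D) = 1,296² × 24.4 / (2 × 55,725) = 367.7221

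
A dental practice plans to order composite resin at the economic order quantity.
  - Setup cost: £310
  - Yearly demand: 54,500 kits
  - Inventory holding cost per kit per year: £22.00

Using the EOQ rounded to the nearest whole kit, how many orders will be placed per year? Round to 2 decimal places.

EOQ = √(2DS/H) = √(2 × 54,500 × 310 / 22)
    = √(1,535,909.09) ≈ 1,239.32 → Q = 1,239
Orders per year = D/Q = 54,500 / 1,239 = 43.987

43.99 orders per year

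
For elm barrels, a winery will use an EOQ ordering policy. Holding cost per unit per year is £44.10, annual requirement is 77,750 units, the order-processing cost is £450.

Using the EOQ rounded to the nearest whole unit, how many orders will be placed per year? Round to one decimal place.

61.7 orders per year

EOQ = √(2DS/H) = √(2 × 77,750 × 450 / 44.1)
    = √(1,586,734.69) ≈ 1,259.66 → Q = 1,260
Orders per year = D/Q = 77,750 / 1,260 = 61.706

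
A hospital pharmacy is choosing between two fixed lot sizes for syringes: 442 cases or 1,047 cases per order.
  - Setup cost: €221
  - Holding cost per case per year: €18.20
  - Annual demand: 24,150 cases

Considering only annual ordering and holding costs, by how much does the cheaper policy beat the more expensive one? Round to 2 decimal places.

For each Q, cost = (D/Q)·S + (Q/2)·H.
TC(442) = (24,150/442)×221 + (442/2)×18.2 = €16,097.20
TC(1,047) = (24,150/1,047)×221 + (1,047/2)×18.2 = €14,625.26
|ΔTC| = |€16,097.20 − €14,625.26| = €1,471.94

€1,471.94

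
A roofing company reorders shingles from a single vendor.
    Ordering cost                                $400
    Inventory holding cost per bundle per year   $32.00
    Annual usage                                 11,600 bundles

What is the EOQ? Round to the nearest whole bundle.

Q* = √(2·D·S / H) = √(2·11,600·400 / 32) = √290,000.0 ≈ 538.52

539 bundles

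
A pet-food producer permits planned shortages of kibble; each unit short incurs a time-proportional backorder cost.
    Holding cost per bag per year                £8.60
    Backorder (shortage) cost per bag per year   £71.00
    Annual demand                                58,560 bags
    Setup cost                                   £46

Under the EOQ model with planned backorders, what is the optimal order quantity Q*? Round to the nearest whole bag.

Basic EOQ = √(2·58,560·46/8.6) = 791.490
Backorder adjustment √((H+b)/b) = √((8.6+71)/71) = 1.0588
Q* = 791.490 × 1.0588 ≈ 838.06

838 bags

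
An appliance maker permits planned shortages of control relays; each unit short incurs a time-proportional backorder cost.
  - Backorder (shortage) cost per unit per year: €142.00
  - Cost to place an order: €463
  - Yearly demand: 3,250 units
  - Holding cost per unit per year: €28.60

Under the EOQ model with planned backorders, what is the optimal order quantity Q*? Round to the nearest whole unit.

356 units

Basic EOQ = √(2·3,250·463/28.6) = 324.388
Backorder adjustment √((H+b)/b) = √((28.6+142)/142) = 1.0961
Q* = 324.388 × 1.0961 ≈ 355.56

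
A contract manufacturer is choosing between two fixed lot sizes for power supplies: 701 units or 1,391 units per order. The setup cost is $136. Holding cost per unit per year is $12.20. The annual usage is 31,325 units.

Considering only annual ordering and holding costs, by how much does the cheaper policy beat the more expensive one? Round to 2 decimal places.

Annual cost at Q: ordering D·S/Q plus holding Q·H/2.
TC(701) = (31,325/701)×136 + (701/2)×12.2 = $10,353.42
TC(1,391) = (31,325/1,391)×136 + (1,391/2)×12.2 = $11,547.79
|ΔTC| = |$10,353.42 − $11,547.79| = $1,194.37

$1,194.37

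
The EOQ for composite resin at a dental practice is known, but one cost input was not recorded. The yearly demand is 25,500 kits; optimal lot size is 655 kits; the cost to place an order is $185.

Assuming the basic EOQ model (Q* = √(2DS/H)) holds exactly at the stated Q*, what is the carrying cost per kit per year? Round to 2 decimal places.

From Q* = √(2DS/H) ⇒ Q*² = 2DS/H.
H = 2DS / Q² = 2 × 25,500 × 185 / 655² = 21.9917

$21.99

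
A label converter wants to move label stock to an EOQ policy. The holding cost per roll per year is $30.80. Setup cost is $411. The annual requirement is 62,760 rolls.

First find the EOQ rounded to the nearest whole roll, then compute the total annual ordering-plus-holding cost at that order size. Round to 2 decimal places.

Optimal lot size Q* = (2 × 62,760 × $411 / $30.8)^½ ≈ 1,294.20 → Q = 1,294 rolls
Orders/yr = 62,760/1,294 = 48.501; ordering cost = 48.501 × $411 = $19,933.82
Average inventory = 1,294/2 = 647; holding cost = 647 × $30.8 = $19,927.60
Total = $19,933.82 + $19,927.60 = $39,861.42

$39,861.42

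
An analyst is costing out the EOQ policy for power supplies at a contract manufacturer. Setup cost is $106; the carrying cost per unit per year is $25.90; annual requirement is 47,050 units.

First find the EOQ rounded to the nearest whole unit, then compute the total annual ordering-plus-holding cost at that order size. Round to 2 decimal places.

EOQ = √(2DS/H) = √(2 × 47,050 × 106 / 25.9)
    = √(385,119.69) ≈ 620.58 → Q = 621 units
Annual ordering cost = (D/Q)·S = (47,050/621) × 106 = $8,031.08
Annual holding cost  = (Q/2)·H = (621/2) × 25.9 = $8,041.95
Total = $8,031.08 + $8,041.95 = $16,073.03

$16,073.03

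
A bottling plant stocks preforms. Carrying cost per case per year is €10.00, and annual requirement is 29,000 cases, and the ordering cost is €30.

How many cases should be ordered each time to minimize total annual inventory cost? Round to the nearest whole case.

417 cases

2DS/H = 2·29,000·30/10 = 174,000.00
EOQ = √174,000.00 ≈ 417.13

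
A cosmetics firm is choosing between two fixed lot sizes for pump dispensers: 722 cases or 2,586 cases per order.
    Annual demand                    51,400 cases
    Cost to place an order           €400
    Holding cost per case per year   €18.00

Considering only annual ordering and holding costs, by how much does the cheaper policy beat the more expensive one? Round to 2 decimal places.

For each Q, cost = (D/Q)·S + (Q/2)·H.
TC(722) = (51,400/722)×400 + (722/2)×18 = €34,974.45
TC(2,586) = (51,400/2,586)×400 + (2,586/2)×18 = €31,224.50
Lots of 2,586 are cheaper by €3,749.95.

€3,749.95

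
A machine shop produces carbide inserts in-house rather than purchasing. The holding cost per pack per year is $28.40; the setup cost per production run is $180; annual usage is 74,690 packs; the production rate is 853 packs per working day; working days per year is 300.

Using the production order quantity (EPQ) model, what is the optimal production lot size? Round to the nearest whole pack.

d = 74,690/300 = 248.9667 packs/day;  effective holding cost H(1 − d/p) = 28.4·(1 − 248.9667/853) = 20.11084
Q* = √(2DS / H_eff) = √(2·74,690·180 / 20.11084) ≈ 1,156.29

1,156 packs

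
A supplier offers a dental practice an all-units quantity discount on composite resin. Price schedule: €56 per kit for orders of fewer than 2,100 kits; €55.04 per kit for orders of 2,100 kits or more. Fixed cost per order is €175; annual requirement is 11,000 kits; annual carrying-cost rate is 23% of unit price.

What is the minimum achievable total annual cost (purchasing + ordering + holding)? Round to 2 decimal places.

H₁ = 23%×€56 = €12.8800;  H₂ = 23%×€55.04 = €12.6592
EOQ₁ = √(2×11,000×175/12.8800) = 546.73  (< 2,100, feasible at tier 1)
EOQ₂ = √(2×11,000×175/12.6592) = 551.48  (< 2,100 → use Q = 2,100 at tier-2 price)
TC(tier 1 (EOQ₁), Q≈546.7) = €623,041.87
TC(tier 2, Q≈2,100.0) = €619,648.83
Minimum at tier 2: €619,648.83

€619,648.83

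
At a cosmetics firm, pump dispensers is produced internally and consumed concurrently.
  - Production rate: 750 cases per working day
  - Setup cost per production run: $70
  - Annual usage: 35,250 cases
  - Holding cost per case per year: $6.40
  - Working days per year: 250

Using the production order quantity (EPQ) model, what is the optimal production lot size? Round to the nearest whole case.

974 cases

Daily demand d = 35,250/250 = 141.000; p = 750; 1 − d/p = 0.81200
EPQ = √(2DS / (H(1 − d/p)))
    = √(2 × 35,250 × 70 / (6.4 × 0.81200)) ≈ 974.49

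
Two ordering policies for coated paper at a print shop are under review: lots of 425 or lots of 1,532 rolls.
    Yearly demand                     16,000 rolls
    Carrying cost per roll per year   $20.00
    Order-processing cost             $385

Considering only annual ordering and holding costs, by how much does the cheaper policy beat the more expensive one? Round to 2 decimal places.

Annual cost at Q: ordering D·S/Q plus holding Q·H/2.
TC(425) = (16,000/425)×385 + (425/2)×20 = $18,744.12
TC(1,532) = (16,000/1,532)×385 + (1,532/2)×20 = $19,340.89
|ΔTC| = |$18,744.12 − $19,340.89| = $596.77

$596.77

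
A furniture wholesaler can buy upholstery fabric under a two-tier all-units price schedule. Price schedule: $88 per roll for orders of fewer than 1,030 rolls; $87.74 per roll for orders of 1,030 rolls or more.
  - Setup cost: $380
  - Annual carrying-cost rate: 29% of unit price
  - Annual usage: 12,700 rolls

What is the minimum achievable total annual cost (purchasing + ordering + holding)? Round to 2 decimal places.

H₁ = 29%×$88 = $25.5200;  H₂ = 29%×$87.74 = $25.4446
EOQ₁ = √(2×12,700×380/25.5200) = 614.99  (< 1,030, feasible at tier 1)
EOQ₂ = √(2×12,700×380/25.4446) = 615.90  (< 1,030 → use Q = 1,030 at tier-2 price)
TC(tier 1 (EOQ₁), Q≈615.0) = $1,133,294.55
TC(tier 2, Q≈1,030.0) = $1,132,087.41
Minimum at tier 2: $1,132,087.41

$1,132,087.41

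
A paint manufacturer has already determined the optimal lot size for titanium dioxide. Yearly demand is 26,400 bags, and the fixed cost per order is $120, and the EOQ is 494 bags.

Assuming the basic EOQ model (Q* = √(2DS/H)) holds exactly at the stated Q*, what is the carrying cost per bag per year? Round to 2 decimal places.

$25.96

Since Q* = (2DS/H)^½, squaring gives Q*²·H = 2DS.
H = 2DS / Q² = 2 × 26,400 × 120 / 494² = 25.9634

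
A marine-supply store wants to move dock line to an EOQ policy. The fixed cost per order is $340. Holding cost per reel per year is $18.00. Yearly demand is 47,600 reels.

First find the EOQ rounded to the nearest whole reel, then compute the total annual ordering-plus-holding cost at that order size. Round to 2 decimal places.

$24,137.61

Optimal lot size Q* = (2 × 47,600 × $340 / $18)^½ ≈ 1,340.98 → Q = 1,341 reels
Orders/yr = 47,600/1,341 = 35.496; ordering cost = 35.496 × $340 = $12,068.61
Average inventory = 1,341/2 = 670.5; holding cost = 670.5 × $18 = $12,069.00
Total = $12,068.61 + $12,069.00 = $24,137.61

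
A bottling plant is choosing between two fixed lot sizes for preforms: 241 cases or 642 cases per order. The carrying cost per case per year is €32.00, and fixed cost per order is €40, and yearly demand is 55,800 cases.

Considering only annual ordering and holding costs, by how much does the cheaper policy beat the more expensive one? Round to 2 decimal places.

For each Q, cost = (D/Q)·S + (Q/2)·H.
TC(241) = (55,800/241)×40 + (241/2)×32 = €13,117.41
TC(642) = (55,800/642)×40 + (642/2)×32 = €13,748.64
Cheaper: Q = 241.  Difference = €631.22

€631.22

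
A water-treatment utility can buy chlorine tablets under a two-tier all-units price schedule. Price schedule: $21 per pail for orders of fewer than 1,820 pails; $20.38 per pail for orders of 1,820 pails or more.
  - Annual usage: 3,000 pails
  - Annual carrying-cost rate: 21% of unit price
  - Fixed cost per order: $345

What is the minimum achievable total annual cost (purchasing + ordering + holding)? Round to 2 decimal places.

$65,603.30

H₁ = 21%×$21 = $4.4100;  H₂ = 21%×$20.38 = $4.2798
EOQ₁ = √(2×3,000×345/4.4100) = 685.12  (< 1,820, feasible at tier 1)
EOQ₂ = √(2×3,000×345/4.2798) = 695.46  (< 1,820 → use Q = 1,820 at tier-2 price)
TC(tier 1 (EOQ₁), Q≈685.1) = $66,021.37
TC(tier 2, Q≈1,820.0) = $65,603.30
Minimum at tier 2: $65,603.30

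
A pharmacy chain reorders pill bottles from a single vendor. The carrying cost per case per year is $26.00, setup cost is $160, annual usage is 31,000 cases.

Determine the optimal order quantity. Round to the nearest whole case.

618 cases

Q* = √(2·D·S / H) = √(2·31,000·160 / 26) = √381,538.5 ≈ 617.69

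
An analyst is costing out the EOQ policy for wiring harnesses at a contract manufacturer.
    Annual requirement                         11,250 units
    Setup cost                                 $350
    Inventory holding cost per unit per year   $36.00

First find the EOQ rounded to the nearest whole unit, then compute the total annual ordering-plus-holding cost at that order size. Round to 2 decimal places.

2DS/H = 2·11,250·350/36 = 218,750.00
EOQ = √218,750.00 ≈ 467.71 → Q = 468 units
Orders/yr = 11,250/468 = 24.038; ordering cost = 24.038 × $350 = $8,413.46
Average inventory = 468/2 = 234; holding cost = 234 × $36 = $8,424.00
Total = $8,413.46 + $8,424.00 = $16,837.46

$16,837.46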